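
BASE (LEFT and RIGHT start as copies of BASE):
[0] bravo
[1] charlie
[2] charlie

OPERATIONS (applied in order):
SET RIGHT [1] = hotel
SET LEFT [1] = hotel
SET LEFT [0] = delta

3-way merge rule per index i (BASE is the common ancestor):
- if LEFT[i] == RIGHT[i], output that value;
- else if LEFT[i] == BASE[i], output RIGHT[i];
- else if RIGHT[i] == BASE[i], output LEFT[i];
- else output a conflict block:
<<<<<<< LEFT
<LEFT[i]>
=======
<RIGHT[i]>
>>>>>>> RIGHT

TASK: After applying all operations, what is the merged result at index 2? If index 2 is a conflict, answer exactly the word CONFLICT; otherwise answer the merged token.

Final LEFT:  [delta, hotel, charlie]
Final RIGHT: [bravo, hotel, charlie]
i=0: L=delta, R=bravo=BASE -> take LEFT -> delta
i=1: L=hotel R=hotel -> agree -> hotel
i=2: L=charlie R=charlie -> agree -> charlie
Index 2 -> charlie

Answer: charlie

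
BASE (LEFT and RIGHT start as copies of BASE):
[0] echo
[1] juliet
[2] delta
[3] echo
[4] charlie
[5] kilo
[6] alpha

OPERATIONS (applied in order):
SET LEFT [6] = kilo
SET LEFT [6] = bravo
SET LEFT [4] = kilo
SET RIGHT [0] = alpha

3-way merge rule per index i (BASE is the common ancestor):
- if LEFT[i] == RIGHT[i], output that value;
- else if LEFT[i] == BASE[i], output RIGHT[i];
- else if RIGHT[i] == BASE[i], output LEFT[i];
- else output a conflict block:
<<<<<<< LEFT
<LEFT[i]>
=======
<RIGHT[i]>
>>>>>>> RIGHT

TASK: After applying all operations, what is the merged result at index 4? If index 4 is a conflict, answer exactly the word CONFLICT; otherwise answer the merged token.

Final LEFT:  [echo, juliet, delta, echo, kilo, kilo, bravo]
Final RIGHT: [alpha, juliet, delta, echo, charlie, kilo, alpha]
i=0: L=echo=BASE, R=alpha -> take RIGHT -> alpha
i=1: L=juliet R=juliet -> agree -> juliet
i=2: L=delta R=delta -> agree -> delta
i=3: L=echo R=echo -> agree -> echo
i=4: L=kilo, R=charlie=BASE -> take LEFT -> kilo
i=5: L=kilo R=kilo -> agree -> kilo
i=6: L=bravo, R=alpha=BASE -> take LEFT -> bravo
Index 4 -> kilo

Answer: kilo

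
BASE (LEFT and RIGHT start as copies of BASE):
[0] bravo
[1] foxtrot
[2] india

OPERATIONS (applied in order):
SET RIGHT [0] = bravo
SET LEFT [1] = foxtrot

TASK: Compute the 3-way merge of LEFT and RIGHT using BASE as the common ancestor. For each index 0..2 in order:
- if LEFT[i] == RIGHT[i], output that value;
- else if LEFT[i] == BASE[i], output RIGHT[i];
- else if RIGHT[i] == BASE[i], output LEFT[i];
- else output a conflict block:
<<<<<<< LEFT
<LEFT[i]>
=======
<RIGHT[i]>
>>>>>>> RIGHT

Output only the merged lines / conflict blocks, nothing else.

Answer: bravo
foxtrot
india

Derivation:
Final LEFT:  [bravo, foxtrot, india]
Final RIGHT: [bravo, foxtrot, india]
i=0: L=bravo R=bravo -> agree -> bravo
i=1: L=foxtrot R=foxtrot -> agree -> foxtrot
i=2: L=india R=india -> agree -> india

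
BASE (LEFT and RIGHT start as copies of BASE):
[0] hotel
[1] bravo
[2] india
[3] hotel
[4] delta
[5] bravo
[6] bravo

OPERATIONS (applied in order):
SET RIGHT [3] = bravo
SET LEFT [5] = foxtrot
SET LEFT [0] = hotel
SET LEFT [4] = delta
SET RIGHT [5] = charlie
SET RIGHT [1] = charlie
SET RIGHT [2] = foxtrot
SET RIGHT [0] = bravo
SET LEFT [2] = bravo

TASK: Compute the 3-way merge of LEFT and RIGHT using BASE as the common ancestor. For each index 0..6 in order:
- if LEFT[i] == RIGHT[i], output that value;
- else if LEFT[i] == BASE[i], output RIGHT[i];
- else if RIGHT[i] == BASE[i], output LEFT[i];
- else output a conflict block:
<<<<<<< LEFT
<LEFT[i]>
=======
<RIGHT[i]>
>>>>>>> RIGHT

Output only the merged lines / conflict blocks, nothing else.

Answer: bravo
charlie
<<<<<<< LEFT
bravo
=======
foxtrot
>>>>>>> RIGHT
bravo
delta
<<<<<<< LEFT
foxtrot
=======
charlie
>>>>>>> RIGHT
bravo

Derivation:
Final LEFT:  [hotel, bravo, bravo, hotel, delta, foxtrot, bravo]
Final RIGHT: [bravo, charlie, foxtrot, bravo, delta, charlie, bravo]
i=0: L=hotel=BASE, R=bravo -> take RIGHT -> bravo
i=1: L=bravo=BASE, R=charlie -> take RIGHT -> charlie
i=2: BASE=india L=bravo R=foxtrot all differ -> CONFLICT
i=3: L=hotel=BASE, R=bravo -> take RIGHT -> bravo
i=4: L=delta R=delta -> agree -> delta
i=5: BASE=bravo L=foxtrot R=charlie all differ -> CONFLICT
i=6: L=bravo R=bravo -> agree -> bravo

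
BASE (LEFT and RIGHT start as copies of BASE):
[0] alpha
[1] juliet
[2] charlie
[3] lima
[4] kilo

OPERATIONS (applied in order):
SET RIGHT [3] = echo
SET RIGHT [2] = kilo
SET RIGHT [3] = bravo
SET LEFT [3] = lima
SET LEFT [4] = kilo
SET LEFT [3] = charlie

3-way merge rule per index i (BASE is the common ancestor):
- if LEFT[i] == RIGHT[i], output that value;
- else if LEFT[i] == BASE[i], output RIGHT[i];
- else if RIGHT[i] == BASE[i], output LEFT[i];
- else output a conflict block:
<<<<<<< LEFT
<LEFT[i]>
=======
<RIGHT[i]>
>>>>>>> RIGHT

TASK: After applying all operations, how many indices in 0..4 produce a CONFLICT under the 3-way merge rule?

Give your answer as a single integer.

Answer: 1

Derivation:
Final LEFT:  [alpha, juliet, charlie, charlie, kilo]
Final RIGHT: [alpha, juliet, kilo, bravo, kilo]
i=0: L=alpha R=alpha -> agree -> alpha
i=1: L=juliet R=juliet -> agree -> juliet
i=2: L=charlie=BASE, R=kilo -> take RIGHT -> kilo
i=3: BASE=lima L=charlie R=bravo all differ -> CONFLICT
i=4: L=kilo R=kilo -> agree -> kilo
Conflict count: 1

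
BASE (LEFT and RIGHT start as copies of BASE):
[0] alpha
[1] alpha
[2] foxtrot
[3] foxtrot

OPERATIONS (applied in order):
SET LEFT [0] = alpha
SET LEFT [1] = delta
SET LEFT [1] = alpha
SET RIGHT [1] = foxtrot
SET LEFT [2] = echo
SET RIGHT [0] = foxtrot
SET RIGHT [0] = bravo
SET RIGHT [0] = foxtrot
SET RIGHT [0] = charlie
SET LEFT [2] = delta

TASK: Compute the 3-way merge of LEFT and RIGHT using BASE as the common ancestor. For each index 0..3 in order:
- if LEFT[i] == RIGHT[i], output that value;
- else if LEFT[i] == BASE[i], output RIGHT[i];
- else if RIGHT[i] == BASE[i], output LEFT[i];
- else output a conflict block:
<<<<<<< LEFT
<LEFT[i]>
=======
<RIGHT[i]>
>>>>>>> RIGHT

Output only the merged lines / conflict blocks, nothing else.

Final LEFT:  [alpha, alpha, delta, foxtrot]
Final RIGHT: [charlie, foxtrot, foxtrot, foxtrot]
i=0: L=alpha=BASE, R=charlie -> take RIGHT -> charlie
i=1: L=alpha=BASE, R=foxtrot -> take RIGHT -> foxtrot
i=2: L=delta, R=foxtrot=BASE -> take LEFT -> delta
i=3: L=foxtrot R=foxtrot -> agree -> foxtrot

Answer: charlie
foxtrot
delta
foxtrot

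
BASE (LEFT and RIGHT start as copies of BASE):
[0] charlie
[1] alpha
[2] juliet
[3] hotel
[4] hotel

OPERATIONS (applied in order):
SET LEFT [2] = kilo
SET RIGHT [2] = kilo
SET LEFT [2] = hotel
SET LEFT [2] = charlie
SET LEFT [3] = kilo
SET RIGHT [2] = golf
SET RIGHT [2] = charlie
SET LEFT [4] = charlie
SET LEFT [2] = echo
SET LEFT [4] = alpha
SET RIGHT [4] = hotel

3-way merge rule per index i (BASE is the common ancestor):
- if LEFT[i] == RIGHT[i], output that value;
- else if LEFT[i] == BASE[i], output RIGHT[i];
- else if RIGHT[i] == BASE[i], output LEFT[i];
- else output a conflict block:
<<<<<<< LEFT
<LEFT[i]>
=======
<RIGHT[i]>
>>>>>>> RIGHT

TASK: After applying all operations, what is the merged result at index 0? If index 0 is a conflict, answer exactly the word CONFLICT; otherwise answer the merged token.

Answer: charlie

Derivation:
Final LEFT:  [charlie, alpha, echo, kilo, alpha]
Final RIGHT: [charlie, alpha, charlie, hotel, hotel]
i=0: L=charlie R=charlie -> agree -> charlie
i=1: L=alpha R=alpha -> agree -> alpha
i=2: BASE=juliet L=echo R=charlie all differ -> CONFLICT
i=3: L=kilo, R=hotel=BASE -> take LEFT -> kilo
i=4: L=alpha, R=hotel=BASE -> take LEFT -> alpha
Index 0 -> charlie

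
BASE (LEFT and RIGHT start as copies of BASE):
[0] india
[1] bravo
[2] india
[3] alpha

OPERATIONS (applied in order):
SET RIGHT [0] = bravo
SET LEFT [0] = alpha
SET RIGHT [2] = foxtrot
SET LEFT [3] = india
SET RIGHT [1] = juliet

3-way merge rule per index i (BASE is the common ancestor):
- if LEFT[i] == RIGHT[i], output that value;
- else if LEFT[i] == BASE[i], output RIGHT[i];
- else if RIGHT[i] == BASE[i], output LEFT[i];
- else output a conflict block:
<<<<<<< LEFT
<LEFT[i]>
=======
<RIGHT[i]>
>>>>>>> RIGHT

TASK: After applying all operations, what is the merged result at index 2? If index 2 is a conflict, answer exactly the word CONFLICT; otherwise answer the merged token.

Final LEFT:  [alpha, bravo, india, india]
Final RIGHT: [bravo, juliet, foxtrot, alpha]
i=0: BASE=india L=alpha R=bravo all differ -> CONFLICT
i=1: L=bravo=BASE, R=juliet -> take RIGHT -> juliet
i=2: L=india=BASE, R=foxtrot -> take RIGHT -> foxtrot
i=3: L=india, R=alpha=BASE -> take LEFT -> india
Index 2 -> foxtrot

Answer: foxtrot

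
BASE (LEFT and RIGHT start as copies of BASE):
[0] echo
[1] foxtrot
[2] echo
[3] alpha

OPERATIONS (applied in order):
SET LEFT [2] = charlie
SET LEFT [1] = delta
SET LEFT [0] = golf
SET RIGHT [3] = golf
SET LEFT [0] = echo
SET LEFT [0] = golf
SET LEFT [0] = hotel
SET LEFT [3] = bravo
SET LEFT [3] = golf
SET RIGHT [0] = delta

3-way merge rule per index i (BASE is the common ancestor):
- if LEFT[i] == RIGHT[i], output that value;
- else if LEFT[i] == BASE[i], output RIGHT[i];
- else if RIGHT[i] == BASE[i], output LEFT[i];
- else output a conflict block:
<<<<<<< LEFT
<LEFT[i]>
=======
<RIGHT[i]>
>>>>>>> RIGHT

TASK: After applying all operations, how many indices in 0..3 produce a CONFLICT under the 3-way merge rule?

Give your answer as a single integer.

Answer: 1

Derivation:
Final LEFT:  [hotel, delta, charlie, golf]
Final RIGHT: [delta, foxtrot, echo, golf]
i=0: BASE=echo L=hotel R=delta all differ -> CONFLICT
i=1: L=delta, R=foxtrot=BASE -> take LEFT -> delta
i=2: L=charlie, R=echo=BASE -> take LEFT -> charlie
i=3: L=golf R=golf -> agree -> golf
Conflict count: 1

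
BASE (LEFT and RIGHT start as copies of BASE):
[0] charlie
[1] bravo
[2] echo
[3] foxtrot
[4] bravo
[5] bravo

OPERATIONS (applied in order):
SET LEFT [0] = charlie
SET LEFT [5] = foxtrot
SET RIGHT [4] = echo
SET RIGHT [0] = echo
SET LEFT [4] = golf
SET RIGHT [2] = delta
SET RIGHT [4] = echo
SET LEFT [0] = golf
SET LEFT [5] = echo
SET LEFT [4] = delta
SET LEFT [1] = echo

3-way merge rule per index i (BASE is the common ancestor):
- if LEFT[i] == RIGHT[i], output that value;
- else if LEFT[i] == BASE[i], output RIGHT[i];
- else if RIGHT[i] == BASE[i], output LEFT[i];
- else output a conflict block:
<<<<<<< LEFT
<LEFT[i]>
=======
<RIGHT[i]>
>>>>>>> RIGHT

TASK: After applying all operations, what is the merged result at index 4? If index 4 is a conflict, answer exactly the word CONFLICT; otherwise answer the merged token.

Final LEFT:  [golf, echo, echo, foxtrot, delta, echo]
Final RIGHT: [echo, bravo, delta, foxtrot, echo, bravo]
i=0: BASE=charlie L=golf R=echo all differ -> CONFLICT
i=1: L=echo, R=bravo=BASE -> take LEFT -> echo
i=2: L=echo=BASE, R=delta -> take RIGHT -> delta
i=3: L=foxtrot R=foxtrot -> agree -> foxtrot
i=4: BASE=bravo L=delta R=echo all differ -> CONFLICT
i=5: L=echo, R=bravo=BASE -> take LEFT -> echo
Index 4 -> CONFLICT

Answer: CONFLICT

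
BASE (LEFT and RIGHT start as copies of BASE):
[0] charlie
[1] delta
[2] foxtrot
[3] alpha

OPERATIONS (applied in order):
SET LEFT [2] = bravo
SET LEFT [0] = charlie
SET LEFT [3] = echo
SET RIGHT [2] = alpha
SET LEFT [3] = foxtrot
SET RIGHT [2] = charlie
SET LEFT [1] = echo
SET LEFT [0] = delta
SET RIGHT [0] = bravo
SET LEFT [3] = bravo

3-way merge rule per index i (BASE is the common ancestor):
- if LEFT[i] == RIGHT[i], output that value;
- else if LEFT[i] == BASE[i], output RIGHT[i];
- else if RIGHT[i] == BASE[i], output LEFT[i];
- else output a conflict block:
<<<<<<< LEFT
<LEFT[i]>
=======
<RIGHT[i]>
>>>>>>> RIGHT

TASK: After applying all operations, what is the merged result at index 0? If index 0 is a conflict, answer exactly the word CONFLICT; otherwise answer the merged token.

Answer: CONFLICT

Derivation:
Final LEFT:  [delta, echo, bravo, bravo]
Final RIGHT: [bravo, delta, charlie, alpha]
i=0: BASE=charlie L=delta R=bravo all differ -> CONFLICT
i=1: L=echo, R=delta=BASE -> take LEFT -> echo
i=2: BASE=foxtrot L=bravo R=charlie all differ -> CONFLICT
i=3: L=bravo, R=alpha=BASE -> take LEFT -> bravo
Index 0 -> CONFLICT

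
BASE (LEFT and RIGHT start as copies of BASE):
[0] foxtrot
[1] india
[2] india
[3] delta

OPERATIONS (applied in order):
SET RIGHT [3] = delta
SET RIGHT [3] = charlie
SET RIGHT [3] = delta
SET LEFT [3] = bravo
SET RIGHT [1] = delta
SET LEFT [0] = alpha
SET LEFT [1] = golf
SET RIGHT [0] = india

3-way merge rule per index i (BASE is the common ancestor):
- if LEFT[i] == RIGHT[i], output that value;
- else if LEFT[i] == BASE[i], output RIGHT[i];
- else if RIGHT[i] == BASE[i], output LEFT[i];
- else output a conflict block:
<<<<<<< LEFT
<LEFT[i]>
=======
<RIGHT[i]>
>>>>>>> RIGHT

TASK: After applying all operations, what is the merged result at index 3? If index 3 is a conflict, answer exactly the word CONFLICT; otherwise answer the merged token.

Final LEFT:  [alpha, golf, india, bravo]
Final RIGHT: [india, delta, india, delta]
i=0: BASE=foxtrot L=alpha R=india all differ -> CONFLICT
i=1: BASE=india L=golf R=delta all differ -> CONFLICT
i=2: L=india R=india -> agree -> india
i=3: L=bravo, R=delta=BASE -> take LEFT -> bravo
Index 3 -> bravo

Answer: bravo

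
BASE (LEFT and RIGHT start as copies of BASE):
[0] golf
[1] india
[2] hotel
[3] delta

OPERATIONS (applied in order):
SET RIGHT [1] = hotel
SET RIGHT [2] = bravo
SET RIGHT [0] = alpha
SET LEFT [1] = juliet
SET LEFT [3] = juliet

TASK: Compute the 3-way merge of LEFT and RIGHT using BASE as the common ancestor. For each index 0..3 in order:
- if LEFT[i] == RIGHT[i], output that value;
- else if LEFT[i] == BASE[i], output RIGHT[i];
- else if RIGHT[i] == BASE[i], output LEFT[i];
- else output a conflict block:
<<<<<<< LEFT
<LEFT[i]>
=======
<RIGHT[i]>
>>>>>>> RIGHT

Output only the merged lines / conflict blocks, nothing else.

Answer: alpha
<<<<<<< LEFT
juliet
=======
hotel
>>>>>>> RIGHT
bravo
juliet

Derivation:
Final LEFT:  [golf, juliet, hotel, juliet]
Final RIGHT: [alpha, hotel, bravo, delta]
i=0: L=golf=BASE, R=alpha -> take RIGHT -> alpha
i=1: BASE=india L=juliet R=hotel all differ -> CONFLICT
i=2: L=hotel=BASE, R=bravo -> take RIGHT -> bravo
i=3: L=juliet, R=delta=BASE -> take LEFT -> juliet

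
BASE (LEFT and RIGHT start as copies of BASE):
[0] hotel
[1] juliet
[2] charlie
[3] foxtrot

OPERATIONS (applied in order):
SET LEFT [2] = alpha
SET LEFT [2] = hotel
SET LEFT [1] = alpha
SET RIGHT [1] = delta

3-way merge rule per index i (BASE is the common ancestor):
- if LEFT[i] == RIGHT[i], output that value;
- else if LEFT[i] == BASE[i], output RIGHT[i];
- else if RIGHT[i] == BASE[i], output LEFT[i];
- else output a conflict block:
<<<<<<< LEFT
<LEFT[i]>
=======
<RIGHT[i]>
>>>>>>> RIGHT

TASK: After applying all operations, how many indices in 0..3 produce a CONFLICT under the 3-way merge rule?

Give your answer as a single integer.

Answer: 1

Derivation:
Final LEFT:  [hotel, alpha, hotel, foxtrot]
Final RIGHT: [hotel, delta, charlie, foxtrot]
i=0: L=hotel R=hotel -> agree -> hotel
i=1: BASE=juliet L=alpha R=delta all differ -> CONFLICT
i=2: L=hotel, R=charlie=BASE -> take LEFT -> hotel
i=3: L=foxtrot R=foxtrot -> agree -> foxtrot
Conflict count: 1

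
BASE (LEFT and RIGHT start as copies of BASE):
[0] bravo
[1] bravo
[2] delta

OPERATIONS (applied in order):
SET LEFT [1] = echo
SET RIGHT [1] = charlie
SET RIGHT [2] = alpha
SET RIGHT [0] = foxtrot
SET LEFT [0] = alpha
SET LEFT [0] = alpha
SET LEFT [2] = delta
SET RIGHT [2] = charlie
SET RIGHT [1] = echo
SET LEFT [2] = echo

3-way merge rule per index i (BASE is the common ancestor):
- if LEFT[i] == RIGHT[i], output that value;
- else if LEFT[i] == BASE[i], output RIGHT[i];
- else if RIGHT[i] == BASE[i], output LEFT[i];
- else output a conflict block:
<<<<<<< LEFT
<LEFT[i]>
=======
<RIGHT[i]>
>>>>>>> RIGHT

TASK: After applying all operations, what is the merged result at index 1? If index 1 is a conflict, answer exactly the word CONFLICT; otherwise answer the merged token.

Final LEFT:  [alpha, echo, echo]
Final RIGHT: [foxtrot, echo, charlie]
i=0: BASE=bravo L=alpha R=foxtrot all differ -> CONFLICT
i=1: L=echo R=echo -> agree -> echo
i=2: BASE=delta L=echo R=charlie all differ -> CONFLICT
Index 1 -> echo

Answer: echo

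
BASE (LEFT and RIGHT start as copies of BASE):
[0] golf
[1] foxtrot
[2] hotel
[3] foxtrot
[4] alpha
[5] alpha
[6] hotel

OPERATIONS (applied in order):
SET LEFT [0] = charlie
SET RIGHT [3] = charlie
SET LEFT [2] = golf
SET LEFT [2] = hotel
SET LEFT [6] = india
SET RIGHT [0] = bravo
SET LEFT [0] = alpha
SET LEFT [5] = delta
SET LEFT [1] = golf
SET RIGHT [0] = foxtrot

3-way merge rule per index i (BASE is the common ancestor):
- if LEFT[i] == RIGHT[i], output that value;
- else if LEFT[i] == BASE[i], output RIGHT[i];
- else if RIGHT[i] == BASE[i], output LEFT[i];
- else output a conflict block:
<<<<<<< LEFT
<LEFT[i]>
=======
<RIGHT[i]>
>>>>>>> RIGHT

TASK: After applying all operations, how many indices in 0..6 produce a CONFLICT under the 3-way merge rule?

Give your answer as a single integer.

Final LEFT:  [alpha, golf, hotel, foxtrot, alpha, delta, india]
Final RIGHT: [foxtrot, foxtrot, hotel, charlie, alpha, alpha, hotel]
i=0: BASE=golf L=alpha R=foxtrot all differ -> CONFLICT
i=1: L=golf, R=foxtrot=BASE -> take LEFT -> golf
i=2: L=hotel R=hotel -> agree -> hotel
i=3: L=foxtrot=BASE, R=charlie -> take RIGHT -> charlie
i=4: L=alpha R=alpha -> agree -> alpha
i=5: L=delta, R=alpha=BASE -> take LEFT -> delta
i=6: L=india, R=hotel=BASE -> take LEFT -> india
Conflict count: 1

Answer: 1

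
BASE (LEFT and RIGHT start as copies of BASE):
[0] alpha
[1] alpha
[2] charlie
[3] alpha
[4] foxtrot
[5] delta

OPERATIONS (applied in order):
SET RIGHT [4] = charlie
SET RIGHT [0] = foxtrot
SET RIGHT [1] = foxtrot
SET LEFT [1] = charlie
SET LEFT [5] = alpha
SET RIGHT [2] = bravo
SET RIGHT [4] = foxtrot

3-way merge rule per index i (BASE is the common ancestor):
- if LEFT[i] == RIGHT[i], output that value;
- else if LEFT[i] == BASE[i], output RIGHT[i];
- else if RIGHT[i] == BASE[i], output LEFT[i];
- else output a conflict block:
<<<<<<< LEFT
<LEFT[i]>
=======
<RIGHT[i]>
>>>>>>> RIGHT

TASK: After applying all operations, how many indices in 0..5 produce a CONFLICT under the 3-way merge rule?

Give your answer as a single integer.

Answer: 1

Derivation:
Final LEFT:  [alpha, charlie, charlie, alpha, foxtrot, alpha]
Final RIGHT: [foxtrot, foxtrot, bravo, alpha, foxtrot, delta]
i=0: L=alpha=BASE, R=foxtrot -> take RIGHT -> foxtrot
i=1: BASE=alpha L=charlie R=foxtrot all differ -> CONFLICT
i=2: L=charlie=BASE, R=bravo -> take RIGHT -> bravo
i=3: L=alpha R=alpha -> agree -> alpha
i=4: L=foxtrot R=foxtrot -> agree -> foxtrot
i=5: L=alpha, R=delta=BASE -> take LEFT -> alpha
Conflict count: 1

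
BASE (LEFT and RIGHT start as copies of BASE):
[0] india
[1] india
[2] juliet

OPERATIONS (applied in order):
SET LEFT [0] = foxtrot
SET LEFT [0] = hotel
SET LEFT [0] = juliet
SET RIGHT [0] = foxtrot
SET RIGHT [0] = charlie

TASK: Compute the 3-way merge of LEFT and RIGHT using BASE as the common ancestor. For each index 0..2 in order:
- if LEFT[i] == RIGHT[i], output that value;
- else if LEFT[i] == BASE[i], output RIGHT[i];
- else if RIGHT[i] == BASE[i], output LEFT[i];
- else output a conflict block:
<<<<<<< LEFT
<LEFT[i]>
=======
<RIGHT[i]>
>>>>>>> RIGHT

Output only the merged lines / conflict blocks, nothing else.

Answer: <<<<<<< LEFT
juliet
=======
charlie
>>>>>>> RIGHT
india
juliet

Derivation:
Final LEFT:  [juliet, india, juliet]
Final RIGHT: [charlie, india, juliet]
i=0: BASE=india L=juliet R=charlie all differ -> CONFLICT
i=1: L=india R=india -> agree -> india
i=2: L=juliet R=juliet -> agree -> juliet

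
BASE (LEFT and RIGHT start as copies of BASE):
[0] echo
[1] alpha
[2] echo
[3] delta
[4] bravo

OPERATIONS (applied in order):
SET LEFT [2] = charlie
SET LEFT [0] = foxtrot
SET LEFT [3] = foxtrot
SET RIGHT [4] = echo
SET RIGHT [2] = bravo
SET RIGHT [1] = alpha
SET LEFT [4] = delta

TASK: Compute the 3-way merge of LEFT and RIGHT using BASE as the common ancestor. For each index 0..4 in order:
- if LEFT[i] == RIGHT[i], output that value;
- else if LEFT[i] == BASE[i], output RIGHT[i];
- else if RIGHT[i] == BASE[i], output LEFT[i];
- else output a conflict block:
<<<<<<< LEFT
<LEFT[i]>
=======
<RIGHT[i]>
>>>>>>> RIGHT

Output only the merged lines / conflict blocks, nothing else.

Final LEFT:  [foxtrot, alpha, charlie, foxtrot, delta]
Final RIGHT: [echo, alpha, bravo, delta, echo]
i=0: L=foxtrot, R=echo=BASE -> take LEFT -> foxtrot
i=1: L=alpha R=alpha -> agree -> alpha
i=2: BASE=echo L=charlie R=bravo all differ -> CONFLICT
i=3: L=foxtrot, R=delta=BASE -> take LEFT -> foxtrot
i=4: BASE=bravo L=delta R=echo all differ -> CONFLICT

Answer: foxtrot
alpha
<<<<<<< LEFT
charlie
=======
bravo
>>>>>>> RIGHT
foxtrot
<<<<<<< LEFT
delta
=======
echo
>>>>>>> RIGHT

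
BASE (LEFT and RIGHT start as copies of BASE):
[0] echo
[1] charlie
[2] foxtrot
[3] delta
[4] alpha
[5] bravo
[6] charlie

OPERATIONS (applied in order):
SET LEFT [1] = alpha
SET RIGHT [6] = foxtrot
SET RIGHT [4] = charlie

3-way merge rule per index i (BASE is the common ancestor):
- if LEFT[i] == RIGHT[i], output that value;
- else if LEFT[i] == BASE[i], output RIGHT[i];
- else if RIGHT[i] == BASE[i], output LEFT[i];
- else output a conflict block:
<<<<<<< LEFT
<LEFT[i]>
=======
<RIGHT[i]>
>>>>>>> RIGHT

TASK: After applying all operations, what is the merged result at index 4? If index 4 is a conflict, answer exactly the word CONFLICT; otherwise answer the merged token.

Final LEFT:  [echo, alpha, foxtrot, delta, alpha, bravo, charlie]
Final RIGHT: [echo, charlie, foxtrot, delta, charlie, bravo, foxtrot]
i=0: L=echo R=echo -> agree -> echo
i=1: L=alpha, R=charlie=BASE -> take LEFT -> alpha
i=2: L=foxtrot R=foxtrot -> agree -> foxtrot
i=3: L=delta R=delta -> agree -> delta
i=4: L=alpha=BASE, R=charlie -> take RIGHT -> charlie
i=5: L=bravo R=bravo -> agree -> bravo
i=6: L=charlie=BASE, R=foxtrot -> take RIGHT -> foxtrot
Index 4 -> charlie

Answer: charlie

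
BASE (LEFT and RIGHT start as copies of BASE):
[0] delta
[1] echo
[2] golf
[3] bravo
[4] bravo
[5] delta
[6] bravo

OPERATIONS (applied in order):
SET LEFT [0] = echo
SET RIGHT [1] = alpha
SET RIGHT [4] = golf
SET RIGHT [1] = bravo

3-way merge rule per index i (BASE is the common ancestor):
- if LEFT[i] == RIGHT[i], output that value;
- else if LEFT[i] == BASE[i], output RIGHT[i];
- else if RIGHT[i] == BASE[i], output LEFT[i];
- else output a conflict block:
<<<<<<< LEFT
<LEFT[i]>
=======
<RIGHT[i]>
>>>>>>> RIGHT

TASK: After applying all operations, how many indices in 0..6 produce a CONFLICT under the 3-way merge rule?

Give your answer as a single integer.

Answer: 0

Derivation:
Final LEFT:  [echo, echo, golf, bravo, bravo, delta, bravo]
Final RIGHT: [delta, bravo, golf, bravo, golf, delta, bravo]
i=0: L=echo, R=delta=BASE -> take LEFT -> echo
i=1: L=echo=BASE, R=bravo -> take RIGHT -> bravo
i=2: L=golf R=golf -> agree -> golf
i=3: L=bravo R=bravo -> agree -> bravo
i=4: L=bravo=BASE, R=golf -> take RIGHT -> golf
i=5: L=delta R=delta -> agree -> delta
i=6: L=bravo R=bravo -> agree -> bravo
Conflict count: 0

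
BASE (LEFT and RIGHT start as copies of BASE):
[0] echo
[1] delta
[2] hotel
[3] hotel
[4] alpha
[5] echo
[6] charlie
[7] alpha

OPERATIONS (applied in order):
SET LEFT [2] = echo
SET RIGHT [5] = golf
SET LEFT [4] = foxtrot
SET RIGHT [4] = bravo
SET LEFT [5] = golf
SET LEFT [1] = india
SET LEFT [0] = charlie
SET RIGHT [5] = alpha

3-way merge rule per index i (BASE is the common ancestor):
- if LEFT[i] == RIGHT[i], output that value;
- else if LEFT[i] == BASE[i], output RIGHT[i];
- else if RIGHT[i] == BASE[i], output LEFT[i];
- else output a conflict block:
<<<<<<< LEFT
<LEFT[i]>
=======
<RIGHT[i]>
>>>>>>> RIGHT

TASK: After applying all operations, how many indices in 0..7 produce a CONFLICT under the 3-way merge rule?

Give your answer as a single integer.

Final LEFT:  [charlie, india, echo, hotel, foxtrot, golf, charlie, alpha]
Final RIGHT: [echo, delta, hotel, hotel, bravo, alpha, charlie, alpha]
i=0: L=charlie, R=echo=BASE -> take LEFT -> charlie
i=1: L=india, R=delta=BASE -> take LEFT -> india
i=2: L=echo, R=hotel=BASE -> take LEFT -> echo
i=3: L=hotel R=hotel -> agree -> hotel
i=4: BASE=alpha L=foxtrot R=bravo all differ -> CONFLICT
i=5: BASE=echo L=golf R=alpha all differ -> CONFLICT
i=6: L=charlie R=charlie -> agree -> charlie
i=7: L=alpha R=alpha -> agree -> alpha
Conflict count: 2

Answer: 2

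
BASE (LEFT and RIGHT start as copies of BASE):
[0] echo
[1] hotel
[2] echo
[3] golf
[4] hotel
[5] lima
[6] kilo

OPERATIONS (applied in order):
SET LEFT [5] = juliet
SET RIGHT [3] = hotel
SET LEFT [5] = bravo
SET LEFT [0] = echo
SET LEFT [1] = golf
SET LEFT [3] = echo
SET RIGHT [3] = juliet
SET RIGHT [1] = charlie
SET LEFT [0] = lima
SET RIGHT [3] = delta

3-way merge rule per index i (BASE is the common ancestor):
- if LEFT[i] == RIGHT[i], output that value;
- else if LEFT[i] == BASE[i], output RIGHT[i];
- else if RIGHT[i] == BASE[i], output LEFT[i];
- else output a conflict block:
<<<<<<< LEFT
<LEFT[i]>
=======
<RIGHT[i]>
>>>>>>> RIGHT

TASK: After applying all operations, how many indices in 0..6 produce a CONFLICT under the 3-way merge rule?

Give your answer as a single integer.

Final LEFT:  [lima, golf, echo, echo, hotel, bravo, kilo]
Final RIGHT: [echo, charlie, echo, delta, hotel, lima, kilo]
i=0: L=lima, R=echo=BASE -> take LEFT -> lima
i=1: BASE=hotel L=golf R=charlie all differ -> CONFLICT
i=2: L=echo R=echo -> agree -> echo
i=3: BASE=golf L=echo R=delta all differ -> CONFLICT
i=4: L=hotel R=hotel -> agree -> hotel
i=5: L=bravo, R=lima=BASE -> take LEFT -> bravo
i=6: L=kilo R=kilo -> agree -> kilo
Conflict count: 2

Answer: 2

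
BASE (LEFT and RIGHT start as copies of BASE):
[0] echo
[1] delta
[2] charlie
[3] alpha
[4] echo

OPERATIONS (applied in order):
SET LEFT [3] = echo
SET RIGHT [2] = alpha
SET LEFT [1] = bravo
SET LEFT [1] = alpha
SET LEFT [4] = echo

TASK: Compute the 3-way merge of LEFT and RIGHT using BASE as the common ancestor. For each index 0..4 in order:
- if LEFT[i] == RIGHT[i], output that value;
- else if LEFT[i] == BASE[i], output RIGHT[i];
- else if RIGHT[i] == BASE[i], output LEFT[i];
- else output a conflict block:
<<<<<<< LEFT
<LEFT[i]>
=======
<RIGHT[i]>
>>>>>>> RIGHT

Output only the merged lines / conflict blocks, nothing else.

Answer: echo
alpha
alpha
echo
echo

Derivation:
Final LEFT:  [echo, alpha, charlie, echo, echo]
Final RIGHT: [echo, delta, alpha, alpha, echo]
i=0: L=echo R=echo -> agree -> echo
i=1: L=alpha, R=delta=BASE -> take LEFT -> alpha
i=2: L=charlie=BASE, R=alpha -> take RIGHT -> alpha
i=3: L=echo, R=alpha=BASE -> take LEFT -> echo
i=4: L=echo R=echo -> agree -> echo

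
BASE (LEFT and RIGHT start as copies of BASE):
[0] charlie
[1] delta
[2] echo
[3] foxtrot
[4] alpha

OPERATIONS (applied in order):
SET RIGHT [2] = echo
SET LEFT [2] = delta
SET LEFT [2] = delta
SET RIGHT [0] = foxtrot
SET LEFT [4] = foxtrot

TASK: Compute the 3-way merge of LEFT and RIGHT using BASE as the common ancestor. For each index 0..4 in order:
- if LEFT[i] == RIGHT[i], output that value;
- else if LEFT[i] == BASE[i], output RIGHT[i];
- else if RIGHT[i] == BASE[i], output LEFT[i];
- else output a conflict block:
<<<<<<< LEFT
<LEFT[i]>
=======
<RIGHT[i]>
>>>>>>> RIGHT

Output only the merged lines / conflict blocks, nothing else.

Final LEFT:  [charlie, delta, delta, foxtrot, foxtrot]
Final RIGHT: [foxtrot, delta, echo, foxtrot, alpha]
i=0: L=charlie=BASE, R=foxtrot -> take RIGHT -> foxtrot
i=1: L=delta R=delta -> agree -> delta
i=2: L=delta, R=echo=BASE -> take LEFT -> delta
i=3: L=foxtrot R=foxtrot -> agree -> foxtrot
i=4: L=foxtrot, R=alpha=BASE -> take LEFT -> foxtrot

Answer: foxtrot
delta
delta
foxtrot
foxtrot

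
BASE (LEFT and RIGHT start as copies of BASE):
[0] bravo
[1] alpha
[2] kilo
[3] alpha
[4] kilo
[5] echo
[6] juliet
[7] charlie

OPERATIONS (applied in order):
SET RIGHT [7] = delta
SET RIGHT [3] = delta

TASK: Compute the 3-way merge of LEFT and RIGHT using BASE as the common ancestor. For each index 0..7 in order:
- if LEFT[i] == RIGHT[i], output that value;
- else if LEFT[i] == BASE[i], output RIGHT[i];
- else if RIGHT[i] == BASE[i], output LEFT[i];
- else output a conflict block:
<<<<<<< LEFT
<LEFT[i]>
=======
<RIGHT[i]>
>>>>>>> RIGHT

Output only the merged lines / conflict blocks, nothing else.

Final LEFT:  [bravo, alpha, kilo, alpha, kilo, echo, juliet, charlie]
Final RIGHT: [bravo, alpha, kilo, delta, kilo, echo, juliet, delta]
i=0: L=bravo R=bravo -> agree -> bravo
i=1: L=alpha R=alpha -> agree -> alpha
i=2: L=kilo R=kilo -> agree -> kilo
i=3: L=alpha=BASE, R=delta -> take RIGHT -> delta
i=4: L=kilo R=kilo -> agree -> kilo
i=5: L=echo R=echo -> agree -> echo
i=6: L=juliet R=juliet -> agree -> juliet
i=7: L=charlie=BASE, R=delta -> take RIGHT -> delta

Answer: bravo
alpha
kilo
delta
kilo
echo
juliet
delta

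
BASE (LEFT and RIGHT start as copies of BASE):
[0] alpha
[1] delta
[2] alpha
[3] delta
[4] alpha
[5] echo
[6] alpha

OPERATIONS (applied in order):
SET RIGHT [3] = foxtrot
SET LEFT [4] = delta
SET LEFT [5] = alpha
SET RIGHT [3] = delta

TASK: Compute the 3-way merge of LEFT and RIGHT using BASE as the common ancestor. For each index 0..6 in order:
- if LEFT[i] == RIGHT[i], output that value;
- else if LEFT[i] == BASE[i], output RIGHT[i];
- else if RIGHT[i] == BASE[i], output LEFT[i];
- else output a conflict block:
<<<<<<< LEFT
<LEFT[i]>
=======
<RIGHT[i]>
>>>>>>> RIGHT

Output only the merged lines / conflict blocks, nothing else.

Final LEFT:  [alpha, delta, alpha, delta, delta, alpha, alpha]
Final RIGHT: [alpha, delta, alpha, delta, alpha, echo, alpha]
i=0: L=alpha R=alpha -> agree -> alpha
i=1: L=delta R=delta -> agree -> delta
i=2: L=alpha R=alpha -> agree -> alpha
i=3: L=delta R=delta -> agree -> delta
i=4: L=delta, R=alpha=BASE -> take LEFT -> delta
i=5: L=alpha, R=echo=BASE -> take LEFT -> alpha
i=6: L=alpha R=alpha -> agree -> alpha

Answer: alpha
delta
alpha
delta
delta
alpha
alpha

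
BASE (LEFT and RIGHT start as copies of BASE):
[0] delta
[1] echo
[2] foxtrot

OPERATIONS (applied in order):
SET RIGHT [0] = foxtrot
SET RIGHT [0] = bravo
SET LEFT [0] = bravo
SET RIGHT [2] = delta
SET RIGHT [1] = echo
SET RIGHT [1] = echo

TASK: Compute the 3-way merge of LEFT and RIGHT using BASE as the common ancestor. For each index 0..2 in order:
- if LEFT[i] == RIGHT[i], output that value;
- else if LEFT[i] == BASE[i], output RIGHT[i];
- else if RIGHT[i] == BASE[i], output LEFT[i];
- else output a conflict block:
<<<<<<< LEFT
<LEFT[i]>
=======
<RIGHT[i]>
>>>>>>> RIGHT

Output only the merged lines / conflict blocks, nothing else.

Final LEFT:  [bravo, echo, foxtrot]
Final RIGHT: [bravo, echo, delta]
i=0: L=bravo R=bravo -> agree -> bravo
i=1: L=echo R=echo -> agree -> echo
i=2: L=foxtrot=BASE, R=delta -> take RIGHT -> delta

Answer: bravo
echo
delta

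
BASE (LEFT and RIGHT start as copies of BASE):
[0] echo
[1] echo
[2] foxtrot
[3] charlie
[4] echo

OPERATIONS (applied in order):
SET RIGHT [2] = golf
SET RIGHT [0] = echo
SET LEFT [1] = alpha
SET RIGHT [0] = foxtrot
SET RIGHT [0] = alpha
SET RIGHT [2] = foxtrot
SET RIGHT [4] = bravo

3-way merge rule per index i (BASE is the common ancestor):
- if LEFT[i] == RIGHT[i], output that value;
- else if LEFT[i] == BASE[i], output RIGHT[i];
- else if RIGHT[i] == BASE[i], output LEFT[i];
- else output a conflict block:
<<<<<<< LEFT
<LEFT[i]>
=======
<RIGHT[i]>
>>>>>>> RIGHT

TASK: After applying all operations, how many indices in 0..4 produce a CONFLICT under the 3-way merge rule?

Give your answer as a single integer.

Final LEFT:  [echo, alpha, foxtrot, charlie, echo]
Final RIGHT: [alpha, echo, foxtrot, charlie, bravo]
i=0: L=echo=BASE, R=alpha -> take RIGHT -> alpha
i=1: L=alpha, R=echo=BASE -> take LEFT -> alpha
i=2: L=foxtrot R=foxtrot -> agree -> foxtrot
i=3: L=charlie R=charlie -> agree -> charlie
i=4: L=echo=BASE, R=bravo -> take RIGHT -> bravo
Conflict count: 0

Answer: 0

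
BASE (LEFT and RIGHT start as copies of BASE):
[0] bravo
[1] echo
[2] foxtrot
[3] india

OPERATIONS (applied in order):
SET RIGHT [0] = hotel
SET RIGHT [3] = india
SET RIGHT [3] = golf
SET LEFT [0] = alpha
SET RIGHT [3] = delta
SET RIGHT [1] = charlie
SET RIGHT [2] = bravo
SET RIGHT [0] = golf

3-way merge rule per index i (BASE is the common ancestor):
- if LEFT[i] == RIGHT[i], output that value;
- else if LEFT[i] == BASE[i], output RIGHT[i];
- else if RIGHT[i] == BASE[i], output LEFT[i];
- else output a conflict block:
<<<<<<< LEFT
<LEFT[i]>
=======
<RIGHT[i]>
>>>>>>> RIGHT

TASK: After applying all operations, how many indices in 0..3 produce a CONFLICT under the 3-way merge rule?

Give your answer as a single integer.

Final LEFT:  [alpha, echo, foxtrot, india]
Final RIGHT: [golf, charlie, bravo, delta]
i=0: BASE=bravo L=alpha R=golf all differ -> CONFLICT
i=1: L=echo=BASE, R=charlie -> take RIGHT -> charlie
i=2: L=foxtrot=BASE, R=bravo -> take RIGHT -> bravo
i=3: L=india=BASE, R=delta -> take RIGHT -> delta
Conflict count: 1

Answer: 1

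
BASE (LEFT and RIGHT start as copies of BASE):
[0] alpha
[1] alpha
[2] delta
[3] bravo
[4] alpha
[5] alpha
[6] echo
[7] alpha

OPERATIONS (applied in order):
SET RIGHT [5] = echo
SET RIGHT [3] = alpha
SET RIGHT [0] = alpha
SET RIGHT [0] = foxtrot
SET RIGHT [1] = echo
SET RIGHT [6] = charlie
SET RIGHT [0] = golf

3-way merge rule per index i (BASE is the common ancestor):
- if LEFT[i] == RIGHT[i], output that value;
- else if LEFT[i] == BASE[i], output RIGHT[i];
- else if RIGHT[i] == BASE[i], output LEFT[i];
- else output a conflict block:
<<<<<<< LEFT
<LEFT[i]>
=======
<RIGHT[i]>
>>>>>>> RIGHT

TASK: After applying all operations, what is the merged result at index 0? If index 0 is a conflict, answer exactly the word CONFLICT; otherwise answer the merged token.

Final LEFT:  [alpha, alpha, delta, bravo, alpha, alpha, echo, alpha]
Final RIGHT: [golf, echo, delta, alpha, alpha, echo, charlie, alpha]
i=0: L=alpha=BASE, R=golf -> take RIGHT -> golf
i=1: L=alpha=BASE, R=echo -> take RIGHT -> echo
i=2: L=delta R=delta -> agree -> delta
i=3: L=bravo=BASE, R=alpha -> take RIGHT -> alpha
i=4: L=alpha R=alpha -> agree -> alpha
i=5: L=alpha=BASE, R=echo -> take RIGHT -> echo
i=6: L=echo=BASE, R=charlie -> take RIGHT -> charlie
i=7: L=alpha R=alpha -> agree -> alpha
Index 0 -> golf

Answer: golf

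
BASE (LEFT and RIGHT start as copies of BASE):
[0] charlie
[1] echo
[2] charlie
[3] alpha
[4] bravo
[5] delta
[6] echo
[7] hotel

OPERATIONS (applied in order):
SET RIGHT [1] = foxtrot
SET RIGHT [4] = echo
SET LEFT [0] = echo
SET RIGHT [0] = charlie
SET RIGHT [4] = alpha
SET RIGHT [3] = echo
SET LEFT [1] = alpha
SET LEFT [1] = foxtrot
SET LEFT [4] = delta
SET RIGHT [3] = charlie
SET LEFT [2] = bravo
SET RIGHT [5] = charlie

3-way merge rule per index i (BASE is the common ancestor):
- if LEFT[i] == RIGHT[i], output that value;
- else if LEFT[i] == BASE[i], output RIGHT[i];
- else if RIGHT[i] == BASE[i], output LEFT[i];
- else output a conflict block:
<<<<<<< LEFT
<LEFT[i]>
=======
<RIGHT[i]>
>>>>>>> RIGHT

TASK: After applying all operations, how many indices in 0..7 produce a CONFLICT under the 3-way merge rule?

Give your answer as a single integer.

Answer: 1

Derivation:
Final LEFT:  [echo, foxtrot, bravo, alpha, delta, delta, echo, hotel]
Final RIGHT: [charlie, foxtrot, charlie, charlie, alpha, charlie, echo, hotel]
i=0: L=echo, R=charlie=BASE -> take LEFT -> echo
i=1: L=foxtrot R=foxtrot -> agree -> foxtrot
i=2: L=bravo, R=charlie=BASE -> take LEFT -> bravo
i=3: L=alpha=BASE, R=charlie -> take RIGHT -> charlie
i=4: BASE=bravo L=delta R=alpha all differ -> CONFLICT
i=5: L=delta=BASE, R=charlie -> take RIGHT -> charlie
i=6: L=echo R=echo -> agree -> echo
i=7: L=hotel R=hotel -> agree -> hotel
Conflict count: 1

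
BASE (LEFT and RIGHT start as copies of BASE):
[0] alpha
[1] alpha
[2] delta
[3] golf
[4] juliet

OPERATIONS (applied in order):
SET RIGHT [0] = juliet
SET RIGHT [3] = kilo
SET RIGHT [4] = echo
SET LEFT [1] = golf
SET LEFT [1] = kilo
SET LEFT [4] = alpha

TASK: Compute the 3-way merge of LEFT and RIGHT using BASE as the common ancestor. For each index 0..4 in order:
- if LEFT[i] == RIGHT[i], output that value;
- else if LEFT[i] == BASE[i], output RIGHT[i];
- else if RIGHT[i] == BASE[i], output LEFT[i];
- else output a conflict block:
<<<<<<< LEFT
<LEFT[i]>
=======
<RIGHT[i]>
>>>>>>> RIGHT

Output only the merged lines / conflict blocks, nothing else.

Answer: juliet
kilo
delta
kilo
<<<<<<< LEFT
alpha
=======
echo
>>>>>>> RIGHT

Derivation:
Final LEFT:  [alpha, kilo, delta, golf, alpha]
Final RIGHT: [juliet, alpha, delta, kilo, echo]
i=0: L=alpha=BASE, R=juliet -> take RIGHT -> juliet
i=1: L=kilo, R=alpha=BASE -> take LEFT -> kilo
i=2: L=delta R=delta -> agree -> delta
i=3: L=golf=BASE, R=kilo -> take RIGHT -> kilo
i=4: BASE=juliet L=alpha R=echo all differ -> CONFLICT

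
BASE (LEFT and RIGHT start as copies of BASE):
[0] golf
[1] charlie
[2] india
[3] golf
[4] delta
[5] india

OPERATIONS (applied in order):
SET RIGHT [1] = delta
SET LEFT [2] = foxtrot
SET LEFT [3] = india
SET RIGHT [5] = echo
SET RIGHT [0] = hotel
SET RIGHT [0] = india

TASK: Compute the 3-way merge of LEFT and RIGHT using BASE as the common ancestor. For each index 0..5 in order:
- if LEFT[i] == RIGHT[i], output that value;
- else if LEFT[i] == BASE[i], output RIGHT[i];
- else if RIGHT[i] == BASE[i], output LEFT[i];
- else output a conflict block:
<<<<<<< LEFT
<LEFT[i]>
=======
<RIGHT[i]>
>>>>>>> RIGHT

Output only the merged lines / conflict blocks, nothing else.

Answer: india
delta
foxtrot
india
delta
echo

Derivation:
Final LEFT:  [golf, charlie, foxtrot, india, delta, india]
Final RIGHT: [india, delta, india, golf, delta, echo]
i=0: L=golf=BASE, R=india -> take RIGHT -> india
i=1: L=charlie=BASE, R=delta -> take RIGHT -> delta
i=2: L=foxtrot, R=india=BASE -> take LEFT -> foxtrot
i=3: L=india, R=golf=BASE -> take LEFT -> india
i=4: L=delta R=delta -> agree -> delta
i=5: L=india=BASE, R=echo -> take RIGHT -> echo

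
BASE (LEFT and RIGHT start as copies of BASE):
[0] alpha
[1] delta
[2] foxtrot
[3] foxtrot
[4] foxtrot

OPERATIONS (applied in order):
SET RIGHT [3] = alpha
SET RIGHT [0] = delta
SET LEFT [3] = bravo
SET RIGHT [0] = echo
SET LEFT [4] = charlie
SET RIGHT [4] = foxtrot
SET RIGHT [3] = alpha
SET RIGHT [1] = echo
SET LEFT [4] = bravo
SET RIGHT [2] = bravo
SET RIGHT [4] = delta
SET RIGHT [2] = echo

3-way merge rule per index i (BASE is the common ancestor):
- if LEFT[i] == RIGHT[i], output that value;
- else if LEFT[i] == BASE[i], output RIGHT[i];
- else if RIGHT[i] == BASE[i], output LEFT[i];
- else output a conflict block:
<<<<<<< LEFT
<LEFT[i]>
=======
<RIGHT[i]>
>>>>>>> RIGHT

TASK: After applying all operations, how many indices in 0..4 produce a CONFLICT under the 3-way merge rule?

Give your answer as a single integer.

Final LEFT:  [alpha, delta, foxtrot, bravo, bravo]
Final RIGHT: [echo, echo, echo, alpha, delta]
i=0: L=alpha=BASE, R=echo -> take RIGHT -> echo
i=1: L=delta=BASE, R=echo -> take RIGHT -> echo
i=2: L=foxtrot=BASE, R=echo -> take RIGHT -> echo
i=3: BASE=foxtrot L=bravo R=alpha all differ -> CONFLICT
i=4: BASE=foxtrot L=bravo R=delta all differ -> CONFLICT
Conflict count: 2

Answer: 2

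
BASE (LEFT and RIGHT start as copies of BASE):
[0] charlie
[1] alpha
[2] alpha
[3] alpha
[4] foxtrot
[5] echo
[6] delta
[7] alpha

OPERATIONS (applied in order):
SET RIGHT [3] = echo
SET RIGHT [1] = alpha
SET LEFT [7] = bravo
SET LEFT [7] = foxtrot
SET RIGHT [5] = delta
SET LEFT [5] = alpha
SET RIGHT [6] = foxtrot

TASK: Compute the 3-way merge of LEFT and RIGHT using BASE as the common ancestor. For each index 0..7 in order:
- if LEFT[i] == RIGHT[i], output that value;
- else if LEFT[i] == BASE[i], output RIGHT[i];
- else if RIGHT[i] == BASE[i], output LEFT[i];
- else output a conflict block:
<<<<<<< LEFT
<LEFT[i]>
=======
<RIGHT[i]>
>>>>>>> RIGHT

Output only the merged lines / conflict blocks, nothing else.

Final LEFT:  [charlie, alpha, alpha, alpha, foxtrot, alpha, delta, foxtrot]
Final RIGHT: [charlie, alpha, alpha, echo, foxtrot, delta, foxtrot, alpha]
i=0: L=charlie R=charlie -> agree -> charlie
i=1: L=alpha R=alpha -> agree -> alpha
i=2: L=alpha R=alpha -> agree -> alpha
i=3: L=alpha=BASE, R=echo -> take RIGHT -> echo
i=4: L=foxtrot R=foxtrot -> agree -> foxtrot
i=5: BASE=echo L=alpha R=delta all differ -> CONFLICT
i=6: L=delta=BASE, R=foxtrot -> take RIGHT -> foxtrot
i=7: L=foxtrot, R=alpha=BASE -> take LEFT -> foxtrot

Answer: charlie
alpha
alpha
echo
foxtrot
<<<<<<< LEFT
alpha
=======
delta
>>>>>>> RIGHT
foxtrot
foxtrot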